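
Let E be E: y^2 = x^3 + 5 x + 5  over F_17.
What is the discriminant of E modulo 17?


4 a^3 + 27 b^2 = 4*5^3 + 27*5^2 = 500 + 675 = 1175
Delta = -16 * (1175) = -18800
Delta mod 17 = 2

Delta = 2 (mod 17)


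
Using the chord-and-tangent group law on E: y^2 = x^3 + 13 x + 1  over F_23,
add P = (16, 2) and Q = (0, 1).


P != Q, so use the chord formula.
s = (y2 - y1) / (x2 - x1) = (22) / (7) mod 23 = 13
x3 = s^2 - x1 - x2 mod 23 = 13^2 - 16 - 0 = 15
y3 = s (x1 - x3) - y1 mod 23 = 13 * (16 - 15) - 2 = 11

P + Q = (15, 11)


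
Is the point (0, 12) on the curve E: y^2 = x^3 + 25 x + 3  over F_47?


Check whether y^2 = x^3 + 25 x + 3 (mod 47) for (x, y) = (0, 12).
LHS: y^2 = 12^2 mod 47 = 3
RHS: x^3 + 25 x + 3 = 0^3 + 25*0 + 3 mod 47 = 3
LHS = RHS

Yes, on the curve


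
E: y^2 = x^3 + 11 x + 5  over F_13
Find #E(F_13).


For each x in F_13, count y with y^2 = x^3 + 11 x + 5 mod 13:
  x = 1: RHS = 4, y in [2, 11]  -> 2 point(s)
  x = 2: RHS = 9, y in [3, 10]  -> 2 point(s)
  x = 3: RHS = 0, y in [0]  -> 1 point(s)
  x = 4: RHS = 9, y in [3, 10]  -> 2 point(s)
  x = 5: RHS = 3, y in [4, 9]  -> 2 point(s)
  x = 6: RHS = 1, y in [1, 12]  -> 2 point(s)
  x = 7: RHS = 9, y in [3, 10]  -> 2 point(s)
  x = 9: RHS = 1, y in [1, 12]  -> 2 point(s)
  x = 10: RHS = 10, y in [6, 7]  -> 2 point(s)
  x = 11: RHS = 1, y in [1, 12]  -> 2 point(s)
Affine points: 19. Add the point at infinity: total = 20.

#E(F_13) = 20


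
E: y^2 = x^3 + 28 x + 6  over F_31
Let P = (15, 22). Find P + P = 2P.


Doubling: s = (3 x1^2 + a) / (2 y1)
s = (3*15^2 + 28) / (2*22) mod 31 = 4
x3 = s^2 - 2 x1 mod 31 = 4^2 - 2*15 = 17
y3 = s (x1 - x3) - y1 mod 31 = 4 * (15 - 17) - 22 = 1

2P = (17, 1)


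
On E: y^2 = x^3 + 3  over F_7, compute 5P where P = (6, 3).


k = 5 = 101_2 (binary, LSB first: 101)
Double-and-add from P = (6, 3):
  bit 0 = 1: acc = O + (6, 3) = (6, 3)
  bit 1 = 0: acc unchanged = (6, 3)
  bit 2 = 1: acc = (6, 3) + (3, 4) = (2, 5)

5P = (2, 5)


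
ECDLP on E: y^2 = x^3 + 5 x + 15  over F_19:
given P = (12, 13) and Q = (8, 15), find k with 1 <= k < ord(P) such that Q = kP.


Enumerate multiples of P until we hit Q = (8, 15):
  1P = (12, 13)
  2P = (14, 6)
  3P = (10, 18)
  4P = (8, 15)
Match found at i = 4.

k = 4


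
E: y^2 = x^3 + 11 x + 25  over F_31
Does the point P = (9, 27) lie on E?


Check whether y^2 = x^3 + 11 x + 25 (mod 31) for (x, y) = (9, 27).
LHS: y^2 = 27^2 mod 31 = 16
RHS: x^3 + 11 x + 25 = 9^3 + 11*9 + 25 mod 31 = 16
LHS = RHS

Yes, on the curve


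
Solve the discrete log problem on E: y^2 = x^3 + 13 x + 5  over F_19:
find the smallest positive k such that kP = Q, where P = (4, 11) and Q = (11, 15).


Enumerate multiples of P until we hit Q = (11, 15):
  1P = (4, 11)
  2P = (17, 16)
  3P = (14, 10)
  4P = (5, 10)
  5P = (11, 15)
Match found at i = 5.

k = 5


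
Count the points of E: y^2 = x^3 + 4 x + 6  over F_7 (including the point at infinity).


For each x in F_7, count y with y^2 = x^3 + 4 x + 6 mod 7:
  x = 1: RHS = 4, y in [2, 5]  -> 2 point(s)
  x = 2: RHS = 1, y in [1, 6]  -> 2 point(s)
  x = 4: RHS = 2, y in [3, 4]  -> 2 point(s)
  x = 5: RHS = 4, y in [2, 5]  -> 2 point(s)
  x = 6: RHS = 1, y in [1, 6]  -> 2 point(s)
Affine points: 10. Add the point at infinity: total = 11.

#E(F_7) = 11


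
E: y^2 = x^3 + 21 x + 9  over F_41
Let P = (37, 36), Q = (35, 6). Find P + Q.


P != Q, so use the chord formula.
s = (y2 - y1) / (x2 - x1) = (11) / (39) mod 41 = 15
x3 = s^2 - x1 - x2 mod 41 = 15^2 - 37 - 35 = 30
y3 = s (x1 - x3) - y1 mod 41 = 15 * (37 - 30) - 36 = 28

P + Q = (30, 28)


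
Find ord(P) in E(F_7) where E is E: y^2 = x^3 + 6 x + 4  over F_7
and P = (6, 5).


Compute successive multiples of P until we hit O:
  1P = (6, 5)
  2P = (4, 1)
  3P = (1, 5)
  4P = (0, 2)
  5P = (3, 0)
  6P = (0, 5)
  7P = (1, 2)
  8P = (4, 6)
  ... (continuing to 10P)
  10P = O

ord(P) = 10


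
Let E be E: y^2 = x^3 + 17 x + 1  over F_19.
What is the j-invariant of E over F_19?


Delta = -16(4 a^3 + 27 b^2) mod 19 = 4
-1728 * (4 a)^3 = -1728 * (4*17)^3 mod 19 = 1
j = 1 * 4^(-1) mod 19 = 5

j = 5 (mod 19)


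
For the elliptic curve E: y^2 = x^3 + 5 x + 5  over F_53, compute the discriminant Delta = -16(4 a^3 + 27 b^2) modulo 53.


4 a^3 + 27 b^2 = 4*5^3 + 27*5^2 = 500 + 675 = 1175
Delta = -16 * (1175) = -18800
Delta mod 53 = 15

Delta = 15 (mod 53)


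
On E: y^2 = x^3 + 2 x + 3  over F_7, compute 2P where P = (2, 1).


Doubling: s = (3 x1^2 + a) / (2 y1)
s = (3*2^2 + 2) / (2*1) mod 7 = 0
x3 = s^2 - 2 x1 mod 7 = 0^2 - 2*2 = 3
y3 = s (x1 - x3) - y1 mod 7 = 0 * (2 - 3) - 1 = 6

2P = (3, 6)


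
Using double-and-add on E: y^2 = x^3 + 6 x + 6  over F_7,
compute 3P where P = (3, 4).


k = 3 = 11_2 (binary, LSB first: 11)
Double-and-add from P = (3, 4):
  bit 0 = 1: acc = O + (3, 4) = (3, 4)
  bit 1 = 1: acc = (3, 4) + (5, 0) = (3, 3)

3P = (3, 3)


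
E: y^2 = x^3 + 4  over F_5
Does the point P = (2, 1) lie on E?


Check whether y^2 = x^3 + 0 x + 4 (mod 5) for (x, y) = (2, 1).
LHS: y^2 = 1^2 mod 5 = 1
RHS: x^3 + 0 x + 4 = 2^3 + 0*2 + 4 mod 5 = 2
LHS != RHS

No, not on the curve


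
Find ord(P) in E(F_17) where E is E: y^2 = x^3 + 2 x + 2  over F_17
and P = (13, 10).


Compute successive multiples of P until we hit O:
  1P = (13, 10)
  2P = (10, 6)
  3P = (9, 1)
  4P = (16, 13)
  5P = (6, 14)
  6P = (7, 6)
  7P = (5, 1)
  8P = (0, 11)
  ... (continuing to 19P)
  19P = O

ord(P) = 19


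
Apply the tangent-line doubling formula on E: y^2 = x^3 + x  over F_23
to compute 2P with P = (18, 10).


Doubling: s = (3 x1^2 + a) / (2 y1)
s = (3*18^2 + 1) / (2*10) mod 23 = 13
x3 = s^2 - 2 x1 mod 23 = 13^2 - 2*18 = 18
y3 = s (x1 - x3) - y1 mod 23 = 13 * (18 - 18) - 10 = 13

2P = (18, 13)


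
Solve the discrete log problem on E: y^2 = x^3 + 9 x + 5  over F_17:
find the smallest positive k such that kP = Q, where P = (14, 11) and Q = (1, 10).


Enumerate multiples of P until we hit Q = (1, 10):
  1P = (14, 11)
  2P = (15, 9)
  3P = (9, 13)
  4P = (3, 5)
  5P = (1, 10)
Match found at i = 5.

k = 5


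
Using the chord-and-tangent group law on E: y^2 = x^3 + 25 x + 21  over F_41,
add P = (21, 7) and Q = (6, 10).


P != Q, so use the chord formula.
s = (y2 - y1) / (x2 - x1) = (3) / (26) mod 41 = 8
x3 = s^2 - x1 - x2 mod 41 = 8^2 - 21 - 6 = 37
y3 = s (x1 - x3) - y1 mod 41 = 8 * (21 - 37) - 7 = 29

P + Q = (37, 29)


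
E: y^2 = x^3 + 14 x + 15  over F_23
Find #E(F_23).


For each x in F_23, count y with y^2 = x^3 + 14 x + 15 mod 23:
  x = 5: RHS = 3, y in [7, 16]  -> 2 point(s)
  x = 6: RHS = 16, y in [4, 19]  -> 2 point(s)
  x = 8: RHS = 18, y in [8, 15]  -> 2 point(s)
  x = 12: RHS = 2, y in [5, 18]  -> 2 point(s)
  x = 13: RHS = 2, y in [5, 18]  -> 2 point(s)
  x = 15: RHS = 12, y in [9, 14]  -> 2 point(s)
  x = 18: RHS = 4, y in [2, 21]  -> 2 point(s)
  x = 21: RHS = 2, y in [5, 18]  -> 2 point(s)
  x = 22: RHS = 0, y in [0]  -> 1 point(s)
Affine points: 17. Add the point at infinity: total = 18.

#E(F_23) = 18


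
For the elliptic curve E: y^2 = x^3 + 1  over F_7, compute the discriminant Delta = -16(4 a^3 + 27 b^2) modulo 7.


4 a^3 + 27 b^2 = 4*0^3 + 27*1^2 = 0 + 27 = 27
Delta = -16 * (27) = -432
Delta mod 7 = 2

Delta = 2 (mod 7)


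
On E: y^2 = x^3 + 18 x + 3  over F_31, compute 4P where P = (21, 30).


k = 4 = 100_2 (binary, LSB first: 001)
Double-and-add from P = (21, 30):
  bit 0 = 0: acc unchanged = O
  bit 1 = 0: acc unchanged = O
  bit 2 = 1: acc = O + (21, 1) = (21, 1)

4P = (21, 1)


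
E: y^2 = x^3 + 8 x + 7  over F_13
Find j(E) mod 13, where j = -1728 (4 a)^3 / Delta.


Delta = -16(4 a^3 + 27 b^2) mod 13 = 1
-1728 * (4 a)^3 = -1728 * (4*8)^3 mod 13 = 8
j = 8 * 1^(-1) mod 13 = 8

j = 8 (mod 13)


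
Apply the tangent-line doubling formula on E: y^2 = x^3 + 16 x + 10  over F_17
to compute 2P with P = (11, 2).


Doubling: s = (3 x1^2 + a) / (2 y1)
s = (3*11^2 + 16) / (2*2) mod 17 = 14
x3 = s^2 - 2 x1 mod 17 = 14^2 - 2*11 = 4
y3 = s (x1 - x3) - y1 mod 17 = 14 * (11 - 4) - 2 = 11

2P = (4, 11)


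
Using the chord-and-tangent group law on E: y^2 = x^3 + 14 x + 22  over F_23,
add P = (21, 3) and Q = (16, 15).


P != Q, so use the chord formula.
s = (y2 - y1) / (x2 - x1) = (12) / (18) mod 23 = 16
x3 = s^2 - x1 - x2 mod 23 = 16^2 - 21 - 16 = 12
y3 = s (x1 - x3) - y1 mod 23 = 16 * (21 - 12) - 3 = 3

P + Q = (12, 3)


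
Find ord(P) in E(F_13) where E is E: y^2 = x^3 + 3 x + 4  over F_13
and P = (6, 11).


Compute successive multiples of P until we hit O:
  1P = (6, 11)
  2P = (0, 11)
  3P = (7, 2)
  4P = (3, 1)
  5P = (5, 1)
  6P = (11, 4)
  7P = (12, 0)
  8P = (11, 9)
  ... (continuing to 14P)
  14P = O

ord(P) = 14


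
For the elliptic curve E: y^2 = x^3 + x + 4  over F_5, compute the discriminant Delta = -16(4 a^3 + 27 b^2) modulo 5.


4 a^3 + 27 b^2 = 4*1^3 + 27*4^2 = 4 + 432 = 436
Delta = -16 * (436) = -6976
Delta mod 5 = 4

Delta = 4 (mod 5)


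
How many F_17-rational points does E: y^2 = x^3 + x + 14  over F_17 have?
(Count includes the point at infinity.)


For each x in F_17, count y with y^2 = x^3 + 1 x + 14 mod 17:
  x = 1: RHS = 16, y in [4, 13]  -> 2 point(s)
  x = 5: RHS = 8, y in [5, 12]  -> 2 point(s)
  x = 6: RHS = 15, y in [7, 10]  -> 2 point(s)
  x = 9: RHS = 4, y in [2, 15]  -> 2 point(s)
  x = 10: RHS = 4, y in [2, 15]  -> 2 point(s)
  x = 11: RHS = 13, y in [8, 9]  -> 2 point(s)
  x = 14: RHS = 1, y in [1, 16]  -> 2 point(s)
  x = 15: RHS = 4, y in [2, 15]  -> 2 point(s)
Affine points: 16. Add the point at infinity: total = 17.

#E(F_17) = 17


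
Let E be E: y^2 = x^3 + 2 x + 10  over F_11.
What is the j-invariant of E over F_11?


Delta = -16(4 a^3 + 27 b^2) mod 11 = 2
-1728 * (4 a)^3 = -1728 * (4*2)^3 mod 11 = 5
j = 5 * 2^(-1) mod 11 = 8

j = 8 (mod 11)


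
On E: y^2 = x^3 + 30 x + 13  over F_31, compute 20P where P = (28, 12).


k = 20 = 10100_2 (binary, LSB first: 00101)
Double-and-add from P = (28, 12):
  bit 0 = 0: acc unchanged = O
  bit 1 = 0: acc unchanged = O
  bit 2 = 1: acc = O + (15, 26) = (15, 26)
  bit 3 = 0: acc unchanged = (15, 26)
  bit 4 = 1: acc = (15, 26) + (29, 21) = (5, 28)

20P = (5, 28)


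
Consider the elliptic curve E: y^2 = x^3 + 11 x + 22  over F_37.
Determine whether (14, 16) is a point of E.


Check whether y^2 = x^3 + 11 x + 22 (mod 37) for (x, y) = (14, 16).
LHS: y^2 = 16^2 mod 37 = 34
RHS: x^3 + 11 x + 22 = 14^3 + 11*14 + 22 mod 37 = 34
LHS = RHS

Yes, on the curve


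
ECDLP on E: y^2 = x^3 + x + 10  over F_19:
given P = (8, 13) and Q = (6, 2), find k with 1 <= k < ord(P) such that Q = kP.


Enumerate multiples of P until we hit Q = (6, 2):
  1P = (8, 13)
  2P = (9, 11)
  3P = (6, 2)
Match found at i = 3.

k = 3


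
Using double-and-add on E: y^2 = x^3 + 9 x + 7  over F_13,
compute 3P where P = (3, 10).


k = 3 = 11_2 (binary, LSB first: 11)
Double-and-add from P = (3, 10):
  bit 0 = 1: acc = O + (3, 10) = (3, 10)
  bit 1 = 1: acc = (3, 10) + (4, 9) = (7, 7)

3P = (7, 7)


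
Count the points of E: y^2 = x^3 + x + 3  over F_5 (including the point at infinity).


For each x in F_5, count y with y^2 = x^3 + 1 x + 3 mod 5:
  x = 1: RHS = 0, y in [0]  -> 1 point(s)
  x = 4: RHS = 1, y in [1, 4]  -> 2 point(s)
Affine points: 3. Add the point at infinity: total = 4.

#E(F_5) = 4


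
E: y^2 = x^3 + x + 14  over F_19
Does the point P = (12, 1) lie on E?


Check whether y^2 = x^3 + 1 x + 14 (mod 19) for (x, y) = (12, 1).
LHS: y^2 = 1^2 mod 19 = 1
RHS: x^3 + 1 x + 14 = 12^3 + 1*12 + 14 mod 19 = 6
LHS != RHS

No, not on the curve


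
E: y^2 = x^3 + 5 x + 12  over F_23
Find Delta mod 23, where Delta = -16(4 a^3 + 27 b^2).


4 a^3 + 27 b^2 = 4*5^3 + 27*12^2 = 500 + 3888 = 4388
Delta = -16 * (4388) = -70208
Delta mod 23 = 11

Delta = 11 (mod 23)


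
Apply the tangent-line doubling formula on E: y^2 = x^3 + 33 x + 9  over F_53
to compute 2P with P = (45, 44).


Doubling: s = (3 x1^2 + a) / (2 y1)
s = (3*45^2 + 33) / (2*44) mod 53 = 14
x3 = s^2 - 2 x1 mod 53 = 14^2 - 2*45 = 0
y3 = s (x1 - x3) - y1 mod 53 = 14 * (45 - 0) - 44 = 3

2P = (0, 3)


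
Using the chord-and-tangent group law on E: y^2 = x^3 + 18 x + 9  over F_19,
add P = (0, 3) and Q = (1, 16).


P != Q, so use the chord formula.
s = (y2 - y1) / (x2 - x1) = (13) / (1) mod 19 = 13
x3 = s^2 - x1 - x2 mod 19 = 13^2 - 0 - 1 = 16
y3 = s (x1 - x3) - y1 mod 19 = 13 * (0 - 16) - 3 = 17

P + Q = (16, 17)


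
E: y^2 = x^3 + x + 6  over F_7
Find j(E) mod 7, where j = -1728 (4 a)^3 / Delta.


Delta = -16(4 a^3 + 27 b^2) mod 7 = 1
-1728 * (4 a)^3 = -1728 * (4*1)^3 mod 7 = 1
j = 1 * 1^(-1) mod 7 = 1

j = 1 (mod 7)


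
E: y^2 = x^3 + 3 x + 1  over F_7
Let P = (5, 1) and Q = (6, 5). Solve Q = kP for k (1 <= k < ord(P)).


Enumerate multiples of P until we hit Q = (6, 5):
  1P = (5, 1)
  2P = (6, 2)
  3P = (4, 0)
  4P = (6, 5)
Match found at i = 4.

k = 4


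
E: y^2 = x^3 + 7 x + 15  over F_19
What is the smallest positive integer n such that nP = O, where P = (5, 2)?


Compute successive multiples of P until we hit O:
  1P = (5, 2)
  2P = (16, 10)
  3P = (18, 11)
  4P = (3, 14)
  5P = (9, 3)
  6P = (11, 6)
  7P = (14, 11)
  8P = (1, 2)
  ... (continuing to 21P)
  21P = O

ord(P) = 21


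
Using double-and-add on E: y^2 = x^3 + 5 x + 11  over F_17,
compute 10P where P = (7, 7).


k = 10 = 1010_2 (binary, LSB first: 0101)
Double-and-add from P = (7, 7):
  bit 0 = 0: acc unchanged = O
  bit 1 = 1: acc = O + (5, 5) = (5, 5)
  bit 2 = 0: acc unchanged = (5, 5)
  bit 3 = 1: acc = (5, 5) + (3, 6) = (5, 12)

10P = (5, 12)


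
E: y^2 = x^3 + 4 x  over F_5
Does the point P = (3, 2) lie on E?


Check whether y^2 = x^3 + 4 x + 0 (mod 5) for (x, y) = (3, 2).
LHS: y^2 = 2^2 mod 5 = 4
RHS: x^3 + 4 x + 0 = 3^3 + 4*3 + 0 mod 5 = 4
LHS = RHS

Yes, on the curve


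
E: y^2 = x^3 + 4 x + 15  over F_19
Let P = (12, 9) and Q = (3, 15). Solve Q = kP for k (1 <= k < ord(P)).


Enumerate multiples of P until we hit Q = (3, 15):
  1P = (12, 9)
  2P = (15, 7)
  3P = (3, 4)
  4P = (9, 18)
  5P = (7, 14)
  6P = (1, 18)
  7P = (4, 0)
  8P = (1, 1)
  9P = (7, 5)
  10P = (9, 1)
  11P = (3, 15)
Match found at i = 11.

k = 11


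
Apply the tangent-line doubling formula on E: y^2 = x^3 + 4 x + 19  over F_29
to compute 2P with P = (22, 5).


Doubling: s = (3 x1^2 + a) / (2 y1)
s = (3*22^2 + 4) / (2*5) mod 29 = 18
x3 = s^2 - 2 x1 mod 29 = 18^2 - 2*22 = 19
y3 = s (x1 - x3) - y1 mod 29 = 18 * (22 - 19) - 5 = 20

2P = (19, 20)


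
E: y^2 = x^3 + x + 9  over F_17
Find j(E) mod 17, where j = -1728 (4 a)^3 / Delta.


Delta = -16(4 a^3 + 27 b^2) mod 17 = 15
-1728 * (4 a)^3 = -1728 * (4*1)^3 mod 17 = 10
j = 10 * 15^(-1) mod 17 = 12

j = 12 (mod 17)


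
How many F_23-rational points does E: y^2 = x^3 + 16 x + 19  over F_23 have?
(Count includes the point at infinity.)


For each x in F_23, count y with y^2 = x^3 + 16 x + 19 mod 23:
  x = 1: RHS = 13, y in [6, 17]  -> 2 point(s)
  x = 2: RHS = 13, y in [6, 17]  -> 2 point(s)
  x = 3: RHS = 2, y in [5, 18]  -> 2 point(s)
  x = 4: RHS = 9, y in [3, 20]  -> 2 point(s)
  x = 6: RHS = 9, y in [3, 20]  -> 2 point(s)
  x = 9: RHS = 18, y in [8, 15]  -> 2 point(s)
  x = 10: RHS = 6, y in [11, 12]  -> 2 point(s)
  x = 11: RHS = 8, y in [10, 13]  -> 2 point(s)
  x = 13: RHS = 9, y in [3, 20]  -> 2 point(s)
  x = 15: RHS = 0, y in [0]  -> 1 point(s)
  x = 16: RHS = 1, y in [1, 22]  -> 2 point(s)
  x = 17: RHS = 6, y in [11, 12]  -> 2 point(s)
  x = 19: RHS = 6, y in [11, 12]  -> 2 point(s)
  x = 20: RHS = 13, y in [6, 17]  -> 2 point(s)
  x = 21: RHS = 2, y in [5, 18]  -> 2 point(s)
  x = 22: RHS = 2, y in [5, 18]  -> 2 point(s)
Affine points: 31. Add the point at infinity: total = 32.

#E(F_23) = 32


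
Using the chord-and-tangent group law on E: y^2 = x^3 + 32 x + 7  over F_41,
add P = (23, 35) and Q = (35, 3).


P != Q, so use the chord formula.
s = (y2 - y1) / (x2 - x1) = (9) / (12) mod 41 = 11
x3 = s^2 - x1 - x2 mod 41 = 11^2 - 23 - 35 = 22
y3 = s (x1 - x3) - y1 mod 41 = 11 * (23 - 22) - 35 = 17

P + Q = (22, 17)


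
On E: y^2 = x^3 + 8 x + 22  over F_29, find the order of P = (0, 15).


Compute successive multiples of P until we hit O:
  1P = (0, 15)
  2P = (6, 24)
  3P = (18, 16)
  4P = (17, 5)
  5P = (28, 10)
  6P = (26, 0)
  7P = (28, 19)
  8P = (17, 24)
  ... (continuing to 12P)
  12P = O

ord(P) = 12


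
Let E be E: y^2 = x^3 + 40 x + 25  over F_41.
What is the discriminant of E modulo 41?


4 a^3 + 27 b^2 = 4*40^3 + 27*25^2 = 256000 + 16875 = 272875
Delta = -16 * (272875) = -4366000
Delta mod 41 = 8

Delta = 8 (mod 41)


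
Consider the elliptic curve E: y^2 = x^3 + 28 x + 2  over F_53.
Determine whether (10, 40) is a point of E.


Check whether y^2 = x^3 + 28 x + 2 (mod 53) for (x, y) = (10, 40).
LHS: y^2 = 40^2 mod 53 = 10
RHS: x^3 + 28 x + 2 = 10^3 + 28*10 + 2 mod 53 = 10
LHS = RHS

Yes, on the curve


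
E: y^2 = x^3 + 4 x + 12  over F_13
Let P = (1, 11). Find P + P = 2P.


Doubling: s = (3 x1^2 + a) / (2 y1)
s = (3*1^2 + 4) / (2*11) mod 13 = 8
x3 = s^2 - 2 x1 mod 13 = 8^2 - 2*1 = 10
y3 = s (x1 - x3) - y1 mod 13 = 8 * (1 - 10) - 11 = 8

2P = (10, 8)


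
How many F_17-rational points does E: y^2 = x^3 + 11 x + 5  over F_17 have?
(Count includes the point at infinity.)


For each x in F_17, count y with y^2 = x^3 + 11 x + 5 mod 17:
  x = 1: RHS = 0, y in [0]  -> 1 point(s)
  x = 2: RHS = 1, y in [1, 16]  -> 2 point(s)
  x = 5: RHS = 15, y in [7, 10]  -> 2 point(s)
  x = 6: RHS = 15, y in [7, 10]  -> 2 point(s)
  x = 7: RHS = 0, y in [0]  -> 1 point(s)
  x = 9: RHS = 0, y in [0]  -> 1 point(s)
  x = 13: RHS = 16, y in [4, 13]  -> 2 point(s)
  x = 14: RHS = 13, y in [8, 9]  -> 2 point(s)
  x = 15: RHS = 9, y in [3, 14]  -> 2 point(s)
Affine points: 15. Add the point at infinity: total = 16.

#E(F_17) = 16


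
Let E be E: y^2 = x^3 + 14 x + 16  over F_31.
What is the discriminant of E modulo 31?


4 a^3 + 27 b^2 = 4*14^3 + 27*16^2 = 10976 + 6912 = 17888
Delta = -16 * (17888) = -286208
Delta mod 31 = 15

Delta = 15 (mod 31)


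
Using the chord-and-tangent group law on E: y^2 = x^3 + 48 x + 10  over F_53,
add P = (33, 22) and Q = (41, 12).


P != Q, so use the chord formula.
s = (y2 - y1) / (x2 - x1) = (43) / (8) mod 53 = 12
x3 = s^2 - x1 - x2 mod 53 = 12^2 - 33 - 41 = 17
y3 = s (x1 - x3) - y1 mod 53 = 12 * (33 - 17) - 22 = 11

P + Q = (17, 11)


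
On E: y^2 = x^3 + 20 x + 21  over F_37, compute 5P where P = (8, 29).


k = 5 = 101_2 (binary, LSB first: 101)
Double-and-add from P = (8, 29):
  bit 0 = 1: acc = O + (8, 29) = (8, 29)
  bit 1 = 0: acc unchanged = (8, 29)
  bit 2 = 1: acc = (8, 29) + (3, 16) = (15, 12)

5P = (15, 12)


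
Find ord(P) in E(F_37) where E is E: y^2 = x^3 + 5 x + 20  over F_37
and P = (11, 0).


Compute successive multiples of P until we hit O:
  1P = (11, 0)
  2P = O

ord(P) = 2


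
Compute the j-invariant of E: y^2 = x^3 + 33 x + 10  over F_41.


Delta = -16(4 a^3 + 27 b^2) mod 41 = 23
-1728 * (4 a)^3 = -1728 * (4*33)^3 mod 41 = 13
j = 13 * 23^(-1) mod 41 = 38

j = 38 (mod 41)


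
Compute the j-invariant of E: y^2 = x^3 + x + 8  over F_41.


Delta = -16(4 a^3 + 27 b^2) mod 41 = 4
-1728 * (4 a)^3 = -1728 * (4*1)^3 mod 41 = 26
j = 26 * 4^(-1) mod 41 = 27

j = 27 (mod 41)


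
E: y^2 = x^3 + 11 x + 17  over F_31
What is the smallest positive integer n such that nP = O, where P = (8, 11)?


Compute successive multiples of P until we hit O:
  1P = (8, 11)
  2P = (9, 15)
  3P = (30, 25)
  4P = (18, 8)
  5P = (24, 0)
  6P = (18, 23)
  7P = (30, 6)
  8P = (9, 16)
  ... (continuing to 10P)
  10P = O

ord(P) = 10


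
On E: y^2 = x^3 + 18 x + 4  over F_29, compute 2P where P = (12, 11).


Doubling: s = (3 x1^2 + a) / (2 y1)
s = (3*12^2 + 18) / (2*11) mod 29 = 2
x3 = s^2 - 2 x1 mod 29 = 2^2 - 2*12 = 9
y3 = s (x1 - x3) - y1 mod 29 = 2 * (12 - 9) - 11 = 24

2P = (9, 24)


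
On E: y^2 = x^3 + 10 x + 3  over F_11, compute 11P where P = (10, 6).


k = 11 = 1011_2 (binary, LSB first: 1101)
Double-and-add from P = (10, 6):
  bit 0 = 1: acc = O + (10, 6) = (10, 6)
  bit 1 = 1: acc = (10, 6) + (6, 2) = (7, 8)
  bit 2 = 0: acc unchanged = (7, 8)
  bit 3 = 1: acc = (7, 8) + (8, 10) = (0, 6)

11P = (0, 6)


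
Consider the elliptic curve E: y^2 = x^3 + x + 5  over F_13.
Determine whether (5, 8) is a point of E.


Check whether y^2 = x^3 + 1 x + 5 (mod 13) for (x, y) = (5, 8).
LHS: y^2 = 8^2 mod 13 = 12
RHS: x^3 + 1 x + 5 = 5^3 + 1*5 + 5 mod 13 = 5
LHS != RHS

No, not on the curve


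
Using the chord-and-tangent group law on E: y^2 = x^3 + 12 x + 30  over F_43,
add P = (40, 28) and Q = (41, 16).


P != Q, so use the chord formula.
s = (y2 - y1) / (x2 - x1) = (31) / (1) mod 43 = 31
x3 = s^2 - x1 - x2 mod 43 = 31^2 - 40 - 41 = 20
y3 = s (x1 - x3) - y1 mod 43 = 31 * (40 - 20) - 28 = 33

P + Q = (20, 33)


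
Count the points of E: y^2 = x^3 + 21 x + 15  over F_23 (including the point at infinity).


For each x in F_23, count y with y^2 = x^3 + 21 x + 15 mod 23:
  x = 3: RHS = 13, y in [6, 17]  -> 2 point(s)
  x = 4: RHS = 2, y in [5, 18]  -> 2 point(s)
  x = 6: RHS = 12, y in [9, 14]  -> 2 point(s)
  x = 9: RHS = 13, y in [6, 17]  -> 2 point(s)
  x = 10: RHS = 6, y in [11, 12]  -> 2 point(s)
  x = 11: RHS = 13, y in [6, 17]  -> 2 point(s)
  x = 13: RHS = 1, y in [1, 22]  -> 2 point(s)
  x = 15: RHS = 2, y in [5, 18]  -> 2 point(s)
  x = 16: RHS = 8, y in [10, 13]  -> 2 point(s)
  x = 17: RHS = 18, y in [8, 15]  -> 2 point(s)
  x = 22: RHS = 16, y in [4, 19]  -> 2 point(s)
Affine points: 22. Add the point at infinity: total = 23.

#E(F_23) = 23


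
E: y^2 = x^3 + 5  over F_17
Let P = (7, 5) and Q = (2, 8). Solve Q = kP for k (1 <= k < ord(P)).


Enumerate multiples of P until we hit Q = (2, 8):
  1P = (7, 5)
  2P = (2, 9)
  3P = (10, 11)
  4P = (4, 1)
  5P = (4, 16)
  6P = (10, 6)
  7P = (2, 8)
Match found at i = 7.

k = 7


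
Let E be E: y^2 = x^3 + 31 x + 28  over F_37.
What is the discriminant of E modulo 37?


4 a^3 + 27 b^2 = 4*31^3 + 27*28^2 = 119164 + 21168 = 140332
Delta = -16 * (140332) = -2245312
Delta mod 37 = 33

Delta = 33 (mod 37)


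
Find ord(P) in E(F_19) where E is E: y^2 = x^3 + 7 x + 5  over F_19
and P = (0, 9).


Compute successive multiples of P until we hit O:
  1P = (0, 9)
  2P = (11, 11)
  3P = (14, 4)
  4P = (6, 4)
  5P = (10, 12)
  6P = (7, 6)
  7P = (18, 15)
  8P = (18, 4)
  ... (continuing to 15P)
  15P = O

ord(P) = 15


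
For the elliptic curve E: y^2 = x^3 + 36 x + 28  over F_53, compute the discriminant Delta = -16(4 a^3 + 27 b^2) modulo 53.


4 a^3 + 27 b^2 = 4*36^3 + 27*28^2 = 186624 + 21168 = 207792
Delta = -16 * (207792) = -3324672
Delta mod 53 = 18

Delta = 18 (mod 53)


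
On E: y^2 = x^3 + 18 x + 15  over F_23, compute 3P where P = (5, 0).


k = 3 = 11_2 (binary, LSB first: 11)
Double-and-add from P = (5, 0):
  bit 0 = 1: acc = O + (5, 0) = (5, 0)
  bit 1 = 1: acc = (5, 0) + O = (5, 0)

3P = (5, 0)


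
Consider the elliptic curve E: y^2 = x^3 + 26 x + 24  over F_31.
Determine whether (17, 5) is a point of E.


Check whether y^2 = x^3 + 26 x + 24 (mod 31) for (x, y) = (17, 5).
LHS: y^2 = 5^2 mod 31 = 25
RHS: x^3 + 26 x + 24 = 17^3 + 26*17 + 24 mod 31 = 16
LHS != RHS

No, not on the curve


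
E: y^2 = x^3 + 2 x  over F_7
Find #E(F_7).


For each x in F_7, count y with y^2 = x^3 + 2 x + 0 mod 7:
  x = 0: RHS = 0, y in [0]  -> 1 point(s)
  x = 4: RHS = 2, y in [3, 4]  -> 2 point(s)
  x = 5: RHS = 2, y in [3, 4]  -> 2 point(s)
  x = 6: RHS = 4, y in [2, 5]  -> 2 point(s)
Affine points: 7. Add the point at infinity: total = 8.

#E(F_7) = 8


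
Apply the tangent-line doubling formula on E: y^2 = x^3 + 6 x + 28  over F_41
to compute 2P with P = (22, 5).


Doubling: s = (3 x1^2 + a) / (2 y1)
s = (3*22^2 + 6) / (2*5) mod 41 = 31
x3 = s^2 - 2 x1 mod 41 = 31^2 - 2*22 = 15
y3 = s (x1 - x3) - y1 mod 41 = 31 * (22 - 15) - 5 = 7

2P = (15, 7)


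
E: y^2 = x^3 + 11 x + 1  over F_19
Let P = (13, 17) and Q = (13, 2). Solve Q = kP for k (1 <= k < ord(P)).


Enumerate multiples of P until we hit Q = (13, 2):
  1P = (13, 17)
  2P = (10, 3)
  3P = (3, 17)
  4P = (3, 2)
  5P = (10, 16)
  6P = (13, 2)
Match found at i = 6.

k = 6


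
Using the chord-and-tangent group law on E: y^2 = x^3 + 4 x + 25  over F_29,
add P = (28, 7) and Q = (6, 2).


P != Q, so use the chord formula.
s = (y2 - y1) / (x2 - x1) = (24) / (7) mod 29 = 20
x3 = s^2 - x1 - x2 mod 29 = 20^2 - 28 - 6 = 18
y3 = s (x1 - x3) - y1 mod 29 = 20 * (28 - 18) - 7 = 19

P + Q = (18, 19)


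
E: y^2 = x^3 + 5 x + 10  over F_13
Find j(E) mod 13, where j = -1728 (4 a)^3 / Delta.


Delta = -16(4 a^3 + 27 b^2) mod 13 = 7
-1728 * (4 a)^3 = -1728 * (4*5)^3 mod 13 = 5
j = 5 * 7^(-1) mod 13 = 10

j = 10 (mod 13)


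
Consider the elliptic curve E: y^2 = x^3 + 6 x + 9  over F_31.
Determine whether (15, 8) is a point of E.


Check whether y^2 = x^3 + 6 x + 9 (mod 31) for (x, y) = (15, 8).
LHS: y^2 = 8^2 mod 31 = 2
RHS: x^3 + 6 x + 9 = 15^3 + 6*15 + 9 mod 31 = 2
LHS = RHS

Yes, on the curve


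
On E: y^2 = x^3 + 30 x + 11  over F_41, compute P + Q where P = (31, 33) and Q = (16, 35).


P != Q, so use the chord formula.
s = (y2 - y1) / (x2 - x1) = (2) / (26) mod 41 = 19
x3 = s^2 - x1 - x2 mod 41 = 19^2 - 31 - 16 = 27
y3 = s (x1 - x3) - y1 mod 41 = 19 * (31 - 27) - 33 = 2

P + Q = (27, 2)


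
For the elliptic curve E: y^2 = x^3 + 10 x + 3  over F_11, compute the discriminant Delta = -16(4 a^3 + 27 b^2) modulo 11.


4 a^3 + 27 b^2 = 4*10^3 + 27*3^2 = 4000 + 243 = 4243
Delta = -16 * (4243) = -67888
Delta mod 11 = 4

Delta = 4 (mod 11)


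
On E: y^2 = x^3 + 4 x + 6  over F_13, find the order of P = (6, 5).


Compute successive multiples of P until we hit O:
  1P = (6, 5)
  2P = (11, 4)
  3P = (8, 11)
  4P = (8, 2)
  5P = (11, 9)
  6P = (6, 8)
  7P = O

ord(P) = 7


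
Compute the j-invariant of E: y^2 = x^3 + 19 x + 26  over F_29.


Delta = -16(4 a^3 + 27 b^2) mod 29 = 24
-1728 * (4 a)^3 = -1728 * (4*19)^3 mod 29 = 7
j = 7 * 24^(-1) mod 29 = 16

j = 16 (mod 29)


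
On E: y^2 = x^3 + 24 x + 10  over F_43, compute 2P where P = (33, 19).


Doubling: s = (3 x1^2 + a) / (2 y1)
s = (3*33^2 + 24) / (2*19) mod 43 = 4
x3 = s^2 - 2 x1 mod 43 = 4^2 - 2*33 = 36
y3 = s (x1 - x3) - y1 mod 43 = 4 * (33 - 36) - 19 = 12

2P = (36, 12)


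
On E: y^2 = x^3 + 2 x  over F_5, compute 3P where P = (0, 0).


k = 3 = 11_2 (binary, LSB first: 11)
Double-and-add from P = (0, 0):
  bit 0 = 1: acc = O + (0, 0) = (0, 0)
  bit 1 = 1: acc = (0, 0) + O = (0, 0)

3P = (0, 0)


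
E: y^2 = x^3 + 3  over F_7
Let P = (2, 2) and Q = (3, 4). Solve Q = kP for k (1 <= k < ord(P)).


Enumerate multiples of P until we hit Q = (3, 4):
  1P = (2, 2)
  2P = (5, 3)
  3P = (4, 2)
  4P = (1, 5)
  5P = (6, 3)
  6P = (3, 3)
  7P = (3, 4)
Match found at i = 7.

k = 7


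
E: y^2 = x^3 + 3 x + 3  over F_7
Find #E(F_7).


For each x in F_7, count y with y^2 = x^3 + 3 x + 3 mod 7:
  x = 1: RHS = 0, y in [0]  -> 1 point(s)
  x = 3: RHS = 4, y in [2, 5]  -> 2 point(s)
  x = 4: RHS = 2, y in [3, 4]  -> 2 point(s)
Affine points: 5. Add the point at infinity: total = 6.

#E(F_7) = 6


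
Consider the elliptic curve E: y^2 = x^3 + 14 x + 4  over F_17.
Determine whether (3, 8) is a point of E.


Check whether y^2 = x^3 + 14 x + 4 (mod 17) for (x, y) = (3, 8).
LHS: y^2 = 8^2 mod 17 = 13
RHS: x^3 + 14 x + 4 = 3^3 + 14*3 + 4 mod 17 = 5
LHS != RHS

No, not on the curve


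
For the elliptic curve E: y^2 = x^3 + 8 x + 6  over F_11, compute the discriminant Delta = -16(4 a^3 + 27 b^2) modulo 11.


4 a^3 + 27 b^2 = 4*8^3 + 27*6^2 = 2048 + 972 = 3020
Delta = -16 * (3020) = -48320
Delta mod 11 = 3

Delta = 3 (mod 11)


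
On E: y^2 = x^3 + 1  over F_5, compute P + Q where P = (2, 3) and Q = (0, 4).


P != Q, so use the chord formula.
s = (y2 - y1) / (x2 - x1) = (1) / (3) mod 5 = 2
x3 = s^2 - x1 - x2 mod 5 = 2^2 - 2 - 0 = 2
y3 = s (x1 - x3) - y1 mod 5 = 2 * (2 - 2) - 3 = 2

P + Q = (2, 2)


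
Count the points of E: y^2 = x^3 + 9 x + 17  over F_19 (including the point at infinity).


For each x in F_19, count y with y^2 = x^3 + 9 x + 17 mod 19:
  x = 0: RHS = 17, y in [6, 13]  -> 2 point(s)
  x = 2: RHS = 5, y in [9, 10]  -> 2 point(s)
  x = 5: RHS = 16, y in [4, 15]  -> 2 point(s)
  x = 7: RHS = 5, y in [9, 10]  -> 2 point(s)
  x = 10: RHS = 5, y in [9, 10]  -> 2 point(s)
  x = 16: RHS = 1, y in [1, 18]  -> 2 point(s)
  x = 18: RHS = 7, y in [8, 11]  -> 2 point(s)
Affine points: 14. Add the point at infinity: total = 15.

#E(F_19) = 15


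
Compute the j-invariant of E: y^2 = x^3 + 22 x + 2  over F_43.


Delta = -16(4 a^3 + 27 b^2) mod 43 = 27
-1728 * (4 a)^3 = -1728 * (4*22)^3 mod 43 = 22
j = 22 * 27^(-1) mod 43 = 4

j = 4 (mod 43)


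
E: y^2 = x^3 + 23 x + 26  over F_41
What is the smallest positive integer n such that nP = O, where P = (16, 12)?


Compute successive multiples of P until we hit O:
  1P = (16, 12)
  2P = (40, 17)
  3P = (18, 32)
  4P = (25, 21)
  5P = (1, 3)
  6P = (26, 23)
  7P = (8, 5)
  8P = (12, 12)
  ... (continuing to 20P)
  20P = O

ord(P) = 20


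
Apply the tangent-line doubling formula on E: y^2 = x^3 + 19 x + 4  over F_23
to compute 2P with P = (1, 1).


Doubling: s = (3 x1^2 + a) / (2 y1)
s = (3*1^2 + 19) / (2*1) mod 23 = 11
x3 = s^2 - 2 x1 mod 23 = 11^2 - 2*1 = 4
y3 = s (x1 - x3) - y1 mod 23 = 11 * (1 - 4) - 1 = 12

2P = (4, 12)


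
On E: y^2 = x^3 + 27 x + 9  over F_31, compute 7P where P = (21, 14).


k = 7 = 111_2 (binary, LSB first: 111)
Double-and-add from P = (21, 14):
  bit 0 = 1: acc = O + (21, 14) = (21, 14)
  bit 1 = 1: acc = (21, 14) + (28, 5) = (2, 28)
  bit 2 = 1: acc = (2, 28) + (24, 29) = (23, 26)

7P = (23, 26)


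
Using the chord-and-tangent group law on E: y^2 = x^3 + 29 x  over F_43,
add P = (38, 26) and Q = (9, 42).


P != Q, so use the chord formula.
s = (y2 - y1) / (x2 - x1) = (16) / (14) mod 43 = 38
x3 = s^2 - x1 - x2 mod 43 = 38^2 - 38 - 9 = 21
y3 = s (x1 - x3) - y1 mod 43 = 38 * (38 - 21) - 26 = 18

P + Q = (21, 18)


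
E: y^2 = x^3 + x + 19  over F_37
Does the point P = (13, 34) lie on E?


Check whether y^2 = x^3 + 1 x + 19 (mod 37) for (x, y) = (13, 34).
LHS: y^2 = 34^2 mod 37 = 9
RHS: x^3 + 1 x + 19 = 13^3 + 1*13 + 19 mod 37 = 9
LHS = RHS

Yes, on the curve


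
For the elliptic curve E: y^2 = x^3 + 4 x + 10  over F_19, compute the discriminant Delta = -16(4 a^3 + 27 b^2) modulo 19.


4 a^3 + 27 b^2 = 4*4^3 + 27*10^2 = 256 + 2700 = 2956
Delta = -16 * (2956) = -47296
Delta mod 19 = 14

Delta = 14 (mod 19)


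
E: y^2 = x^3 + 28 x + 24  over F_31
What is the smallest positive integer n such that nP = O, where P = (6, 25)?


Compute successive multiples of P until we hit O:
  1P = (6, 25)
  2P = (20, 20)
  3P = (23, 1)
  4P = (10, 8)
  5P = (4, 13)
  6P = (26, 10)
  7P = (17, 22)
  8P = (5, 17)
  ... (continuing to 27P)
  27P = O

ord(P) = 27


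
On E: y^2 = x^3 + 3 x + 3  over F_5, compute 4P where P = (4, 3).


k = 4 = 100_2 (binary, LSB first: 001)
Double-and-add from P = (4, 3):
  bit 0 = 0: acc unchanged = O
  bit 1 = 0: acc unchanged = O
  bit 2 = 1: acc = O + (4, 2) = (4, 2)

4P = (4, 2)


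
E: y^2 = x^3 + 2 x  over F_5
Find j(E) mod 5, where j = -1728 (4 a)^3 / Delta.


Delta = -16(4 a^3 + 27 b^2) mod 5 = 3
-1728 * (4 a)^3 = -1728 * (4*2)^3 mod 5 = 4
j = 4 * 3^(-1) mod 5 = 3

j = 3 (mod 5)


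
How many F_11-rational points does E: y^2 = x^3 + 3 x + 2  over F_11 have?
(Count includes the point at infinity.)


For each x in F_11, count y with y^2 = x^3 + 3 x + 2 mod 11:
  x = 2: RHS = 5, y in [4, 7]  -> 2 point(s)
  x = 3: RHS = 5, y in [4, 7]  -> 2 point(s)
  x = 4: RHS = 1, y in [1, 10]  -> 2 point(s)
  x = 6: RHS = 5, y in [4, 7]  -> 2 point(s)
  x = 7: RHS = 3, y in [5, 6]  -> 2 point(s)
  x = 10: RHS = 9, y in [3, 8]  -> 2 point(s)
Affine points: 12. Add the point at infinity: total = 13.

#E(F_11) = 13


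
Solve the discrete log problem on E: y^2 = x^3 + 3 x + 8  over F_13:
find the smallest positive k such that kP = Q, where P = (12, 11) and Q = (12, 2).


Enumerate multiples of P until we hit Q = (12, 2):
  1P = (12, 11)
  2P = (1, 5)
  3P = (9, 6)
  4P = (2, 10)
  5P = (2, 3)
  6P = (9, 7)
  7P = (1, 8)
  8P = (12, 2)
Match found at i = 8.

k = 8


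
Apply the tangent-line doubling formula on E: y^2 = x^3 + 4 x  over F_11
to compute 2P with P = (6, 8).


Doubling: s = (3 x1^2 + a) / (2 y1)
s = (3*6^2 + 4) / (2*8) mod 11 = 7
x3 = s^2 - 2 x1 mod 11 = 7^2 - 2*6 = 4
y3 = s (x1 - x3) - y1 mod 11 = 7 * (6 - 4) - 8 = 6

2P = (4, 6)


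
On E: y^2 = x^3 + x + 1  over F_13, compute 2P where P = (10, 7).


Doubling: s = (3 x1^2 + a) / (2 y1)
s = (3*10^2 + 1) / (2*7) mod 13 = 2
x3 = s^2 - 2 x1 mod 13 = 2^2 - 2*10 = 10
y3 = s (x1 - x3) - y1 mod 13 = 2 * (10 - 10) - 7 = 6

2P = (10, 6)


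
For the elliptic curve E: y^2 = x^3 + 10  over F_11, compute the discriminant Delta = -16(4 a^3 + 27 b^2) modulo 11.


4 a^3 + 27 b^2 = 4*0^3 + 27*10^2 = 0 + 2700 = 2700
Delta = -16 * (2700) = -43200
Delta mod 11 = 8

Delta = 8 (mod 11)


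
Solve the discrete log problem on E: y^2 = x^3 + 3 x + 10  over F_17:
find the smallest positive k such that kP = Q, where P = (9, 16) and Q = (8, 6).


Enumerate multiples of P until we hit Q = (8, 6):
  1P = (9, 16)
  2P = (15, 8)
  3P = (8, 11)
  4P = (8, 6)
Match found at i = 4.

k = 4


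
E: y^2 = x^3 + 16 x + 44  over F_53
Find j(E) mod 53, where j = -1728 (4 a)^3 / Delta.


Delta = -16(4 a^3 + 27 b^2) mod 53 = 35
-1728 * (4 a)^3 = -1728 * (4*16)^3 mod 53 = 20
j = 20 * 35^(-1) mod 53 = 46

j = 46 (mod 53)


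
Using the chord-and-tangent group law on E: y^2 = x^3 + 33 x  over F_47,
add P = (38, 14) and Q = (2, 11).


P != Q, so use the chord formula.
s = (y2 - y1) / (x2 - x1) = (44) / (11) mod 47 = 4
x3 = s^2 - x1 - x2 mod 47 = 4^2 - 38 - 2 = 23
y3 = s (x1 - x3) - y1 mod 47 = 4 * (38 - 23) - 14 = 46

P + Q = (23, 46)


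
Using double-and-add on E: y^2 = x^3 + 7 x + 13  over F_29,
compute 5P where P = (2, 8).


k = 5 = 101_2 (binary, LSB first: 101)
Double-and-add from P = (2, 8):
  bit 0 = 1: acc = O + (2, 8) = (2, 8)
  bit 1 = 0: acc unchanged = (2, 8)
  bit 2 = 1: acc = (2, 8) + (20, 2) = (20, 27)

5P = (20, 27)


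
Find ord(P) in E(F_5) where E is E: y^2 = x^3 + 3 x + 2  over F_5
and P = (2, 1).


Compute successive multiples of P until we hit O:
  1P = (2, 1)
  2P = (1, 4)
  3P = (1, 1)
  4P = (2, 4)
  5P = O

ord(P) = 5


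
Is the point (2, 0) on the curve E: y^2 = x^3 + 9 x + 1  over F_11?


Check whether y^2 = x^3 + 9 x + 1 (mod 11) for (x, y) = (2, 0).
LHS: y^2 = 0^2 mod 11 = 0
RHS: x^3 + 9 x + 1 = 2^3 + 9*2 + 1 mod 11 = 5
LHS != RHS

No, not on the curve


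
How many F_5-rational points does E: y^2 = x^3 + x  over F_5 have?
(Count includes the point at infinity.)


For each x in F_5, count y with y^2 = x^3 + 1 x + 0 mod 5:
  x = 0: RHS = 0, y in [0]  -> 1 point(s)
  x = 2: RHS = 0, y in [0]  -> 1 point(s)
  x = 3: RHS = 0, y in [0]  -> 1 point(s)
Affine points: 3. Add the point at infinity: total = 4.

#E(F_5) = 4


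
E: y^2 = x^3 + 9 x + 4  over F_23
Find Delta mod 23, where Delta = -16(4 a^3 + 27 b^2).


4 a^3 + 27 b^2 = 4*9^3 + 27*4^2 = 2916 + 432 = 3348
Delta = -16 * (3348) = -53568
Delta mod 23 = 22

Delta = 22 (mod 23)


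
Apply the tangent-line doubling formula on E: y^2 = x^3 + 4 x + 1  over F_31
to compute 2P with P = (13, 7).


Doubling: s = (3 x1^2 + a) / (2 y1)
s = (3*13^2 + 4) / (2*7) mod 31 = 21
x3 = s^2 - 2 x1 mod 31 = 21^2 - 2*13 = 12
y3 = s (x1 - x3) - y1 mod 31 = 21 * (13 - 12) - 7 = 14

2P = (12, 14)


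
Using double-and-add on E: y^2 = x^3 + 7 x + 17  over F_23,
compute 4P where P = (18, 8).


k = 4 = 100_2 (binary, LSB first: 001)
Double-and-add from P = (18, 8):
  bit 0 = 0: acc unchanged = O
  bit 1 = 0: acc unchanged = O
  bit 2 = 1: acc = O + (16, 4) = (16, 4)

4P = (16, 4)


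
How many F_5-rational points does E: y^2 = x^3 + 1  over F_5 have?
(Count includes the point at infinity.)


For each x in F_5, count y with y^2 = x^3 + 0 x + 1 mod 5:
  x = 0: RHS = 1, y in [1, 4]  -> 2 point(s)
  x = 2: RHS = 4, y in [2, 3]  -> 2 point(s)
  x = 4: RHS = 0, y in [0]  -> 1 point(s)
Affine points: 5. Add the point at infinity: total = 6.

#E(F_5) = 6


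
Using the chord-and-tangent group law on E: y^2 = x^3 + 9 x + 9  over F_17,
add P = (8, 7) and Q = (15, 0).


P != Q, so use the chord formula.
s = (y2 - y1) / (x2 - x1) = (10) / (7) mod 17 = 16
x3 = s^2 - x1 - x2 mod 17 = 16^2 - 8 - 15 = 12
y3 = s (x1 - x3) - y1 mod 17 = 16 * (8 - 12) - 7 = 14

P + Q = (12, 14)


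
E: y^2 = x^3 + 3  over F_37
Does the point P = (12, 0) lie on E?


Check whether y^2 = x^3 + 0 x + 3 (mod 37) for (x, y) = (12, 0).
LHS: y^2 = 0^2 mod 37 = 0
RHS: x^3 + 0 x + 3 = 12^3 + 0*12 + 3 mod 37 = 29
LHS != RHS

No, not on the curve


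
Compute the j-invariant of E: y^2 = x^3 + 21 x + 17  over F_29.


Delta = -16(4 a^3 + 27 b^2) mod 29 = 24
-1728 * (4 a)^3 = -1728 * (4*21)^3 mod 29 = 24
j = 24 * 24^(-1) mod 29 = 1

j = 1 (mod 29)


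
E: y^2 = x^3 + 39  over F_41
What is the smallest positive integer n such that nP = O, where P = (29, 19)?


Compute successive multiples of P until we hit O:
  1P = (29, 19)
  2P = (14, 35)
  3P = (19, 25)
  4P = (36, 18)
  5P = (12, 2)
  6P = (1, 9)
  7P = (31, 33)
  8P = (30, 15)
  ... (continuing to 42P)
  42P = O

ord(P) = 42


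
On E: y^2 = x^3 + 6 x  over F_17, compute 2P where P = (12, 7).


Doubling: s = (3 x1^2 + a) / (2 y1)
s = (3*12^2 + 6) / (2*7) mod 17 = 7
x3 = s^2 - 2 x1 mod 17 = 7^2 - 2*12 = 8
y3 = s (x1 - x3) - y1 mod 17 = 7 * (12 - 8) - 7 = 4

2P = (8, 4)


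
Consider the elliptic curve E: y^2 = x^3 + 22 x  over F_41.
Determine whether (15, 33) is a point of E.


Check whether y^2 = x^3 + 22 x + 0 (mod 41) for (x, y) = (15, 33).
LHS: y^2 = 33^2 mod 41 = 23
RHS: x^3 + 22 x + 0 = 15^3 + 22*15 + 0 mod 41 = 15
LHS != RHS

No, not on the curve


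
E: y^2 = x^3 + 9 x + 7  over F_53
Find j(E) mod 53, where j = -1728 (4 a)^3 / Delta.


Delta = -16(4 a^3 + 27 b^2) mod 53 = 16
-1728 * (4 a)^3 = -1728 * (4*9)^3 mod 53 = 18
j = 18 * 16^(-1) mod 53 = 21

j = 21 (mod 53)


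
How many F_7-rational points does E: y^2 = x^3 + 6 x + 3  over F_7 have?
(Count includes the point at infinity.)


For each x in F_7, count y with y^2 = x^3 + 6 x + 3 mod 7:
  x = 2: RHS = 2, y in [3, 4]  -> 2 point(s)
  x = 4: RHS = 0, y in [0]  -> 1 point(s)
  x = 5: RHS = 4, y in [2, 5]  -> 2 point(s)
Affine points: 5. Add the point at infinity: total = 6.

#E(F_7) = 6


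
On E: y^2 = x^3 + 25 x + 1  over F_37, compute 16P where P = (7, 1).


k = 16 = 10000_2 (binary, LSB first: 00001)
Double-and-add from P = (7, 1):
  bit 0 = 0: acc unchanged = O
  bit 1 = 0: acc unchanged = O
  bit 2 = 0: acc unchanged = O
  bit 3 = 0: acc unchanged = O
  bit 4 = 1: acc = O + (8, 26) = (8, 26)

16P = (8, 26)


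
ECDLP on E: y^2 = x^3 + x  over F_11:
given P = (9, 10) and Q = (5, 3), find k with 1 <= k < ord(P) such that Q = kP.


Enumerate multiples of P until we hit Q = (5, 3):
  1P = (9, 10)
  2P = (5, 8)
  3P = (0, 0)
  4P = (5, 3)
Match found at i = 4.

k = 4


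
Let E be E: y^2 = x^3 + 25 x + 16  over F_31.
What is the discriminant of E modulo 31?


4 a^3 + 27 b^2 = 4*25^3 + 27*16^2 = 62500 + 6912 = 69412
Delta = -16 * (69412) = -1110592
Delta mod 31 = 14

Delta = 14 (mod 31)


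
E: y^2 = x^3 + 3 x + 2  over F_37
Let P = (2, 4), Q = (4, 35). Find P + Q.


P != Q, so use the chord formula.
s = (y2 - y1) / (x2 - x1) = (31) / (2) mod 37 = 34
x3 = s^2 - x1 - x2 mod 37 = 34^2 - 2 - 4 = 3
y3 = s (x1 - x3) - y1 mod 37 = 34 * (2 - 3) - 4 = 36

P + Q = (3, 36)


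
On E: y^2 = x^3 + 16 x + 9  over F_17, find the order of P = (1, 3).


Compute successive multiples of P until we hit O:
  1P = (1, 3)
  2P = (0, 3)
  3P = (16, 14)
  4P = (9, 7)
  5P = (3, 13)
  6P = (4, 16)
  7P = (10, 9)
  8P = (14, 11)
  ... (continuing to 24P)
  24P = O

ord(P) = 24
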